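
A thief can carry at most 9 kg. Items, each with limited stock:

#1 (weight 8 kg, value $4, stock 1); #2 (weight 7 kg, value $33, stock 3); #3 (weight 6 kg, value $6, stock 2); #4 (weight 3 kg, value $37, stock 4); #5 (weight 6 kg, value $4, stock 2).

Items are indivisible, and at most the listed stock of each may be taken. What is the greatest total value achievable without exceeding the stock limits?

Best selections within weight 9 and stock limits:
- 3×#4: weight 9, value 111
- 2×#4: weight 6, value 74
- 1×#3 + 1×#4: weight 9, value 43
Best: $111.

$111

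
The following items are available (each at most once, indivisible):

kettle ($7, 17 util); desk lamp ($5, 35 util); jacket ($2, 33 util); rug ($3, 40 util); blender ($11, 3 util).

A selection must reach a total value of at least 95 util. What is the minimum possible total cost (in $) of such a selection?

10

Subsets with value ≥ 95, sorted by total cost:
- desk lamp+jacket+rug: cost 10, value 108
- kettle+desk lamp+jacket+rug: cost 17, value 125
Minimum cost: 10 $.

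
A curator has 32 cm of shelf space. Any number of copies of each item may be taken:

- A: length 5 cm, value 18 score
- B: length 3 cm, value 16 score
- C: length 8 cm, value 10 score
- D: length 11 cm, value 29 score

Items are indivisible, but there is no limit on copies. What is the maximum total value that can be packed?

162 score

Best value-per-unit is B at 16/3; filling with it alone gives 10×16 = 160.
Optimal mix: 1×A + 9×B → length 32, value 162.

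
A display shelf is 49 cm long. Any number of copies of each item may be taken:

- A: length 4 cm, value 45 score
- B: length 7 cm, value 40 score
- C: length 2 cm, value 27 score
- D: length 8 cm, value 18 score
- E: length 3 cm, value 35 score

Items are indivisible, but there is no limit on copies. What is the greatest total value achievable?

Best value-per-unit is C at 27/2; filling with it alone gives 24×27 = 648.
Optimal mix: 23×C + 1×E → length 49, value 656.

656 score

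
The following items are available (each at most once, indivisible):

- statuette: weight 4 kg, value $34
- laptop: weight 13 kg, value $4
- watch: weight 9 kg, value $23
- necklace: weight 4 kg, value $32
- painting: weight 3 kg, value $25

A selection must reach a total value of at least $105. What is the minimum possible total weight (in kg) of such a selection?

20

Subsets with value ≥ 105, sorted by total weight:
- statuette+watch+necklace+painting: weight 20, value 114
- statuette+laptop+watch+necklace+painting: weight 33, value 118
Minimum weight: 20 kg.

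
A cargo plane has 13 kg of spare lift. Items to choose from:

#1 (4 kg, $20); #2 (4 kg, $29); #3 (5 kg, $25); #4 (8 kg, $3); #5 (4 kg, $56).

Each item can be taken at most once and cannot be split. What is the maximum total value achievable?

$110

Check high-value combinations within 13 kg:
- #2+#3+#5: weight 4+5+4=13, value 29+25+56=110
- #1+#2+#5: weight 4+4+4=12, value 20+29+56=105
- #1+#3+#5: weight 4+5+4=13, value 20+25+56=101
Best: $110.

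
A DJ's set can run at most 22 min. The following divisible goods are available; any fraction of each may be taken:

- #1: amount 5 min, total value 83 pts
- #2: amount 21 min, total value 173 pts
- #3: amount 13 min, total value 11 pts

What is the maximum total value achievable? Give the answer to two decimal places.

Take in order of value per unit:
- #1 (83/5 per unit): all 5 → value 83, running total 83.00
- #2 (173/21 per unit): 17 of 21 → value 17×173/21 = 140.0476, running total 223.05
Total 223.05.

223.05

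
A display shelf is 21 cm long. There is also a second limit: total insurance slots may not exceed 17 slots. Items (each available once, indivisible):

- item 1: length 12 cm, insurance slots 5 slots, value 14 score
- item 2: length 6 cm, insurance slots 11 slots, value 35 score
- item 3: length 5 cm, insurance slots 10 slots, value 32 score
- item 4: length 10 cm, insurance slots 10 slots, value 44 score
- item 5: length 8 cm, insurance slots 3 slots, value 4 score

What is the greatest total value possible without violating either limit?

49 score

Feasible sets respecting both limits:
- item 1+item 2: length 18, insurance slots 16, value 49
- item 4+item 5: length 18, insurance slots 13, value 48
- item 1+item 3: length 17, insurance slots 15, value 46
Best: 49 score.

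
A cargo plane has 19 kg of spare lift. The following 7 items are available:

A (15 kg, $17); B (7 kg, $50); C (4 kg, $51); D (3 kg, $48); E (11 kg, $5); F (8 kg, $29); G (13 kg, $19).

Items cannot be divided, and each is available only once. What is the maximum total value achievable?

This is a 0/1 knapsack; check combinations near the capacity.
- B+C+D: weight 7+4+3=14, value 50+51+48=149
- B+C+F: weight 7+4+8=19, value 50+51+29=130
- C+D+F: weight 4+3+8=15, value 51+48+29=128
- B+D+F: weight 7+3+8=18, value 50+48+29=127
Best: $149.

$149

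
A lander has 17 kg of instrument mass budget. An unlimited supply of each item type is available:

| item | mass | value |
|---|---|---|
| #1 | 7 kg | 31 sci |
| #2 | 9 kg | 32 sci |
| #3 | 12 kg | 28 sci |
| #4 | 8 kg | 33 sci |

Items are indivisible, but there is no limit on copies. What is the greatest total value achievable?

Best value-per-unit is #1 at 31/7; filling with it alone gives 2×31 = 62.
Optimal mix: 2×#4 → mass 16, value 66.

66 sci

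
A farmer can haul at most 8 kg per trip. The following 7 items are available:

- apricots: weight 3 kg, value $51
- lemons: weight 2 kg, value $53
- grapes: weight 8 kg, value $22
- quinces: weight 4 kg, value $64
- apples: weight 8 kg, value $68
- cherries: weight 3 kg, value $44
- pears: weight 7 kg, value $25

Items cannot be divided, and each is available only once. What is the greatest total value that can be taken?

Check high-value combinations within 8 kg:
- apricots+lemons+cherries: weight 3+2+3=8, value 51+53+44=148
- lemons+quinces: weight 2+4=6, value 53+64=117
- apricots+quinces: weight 3+4=7, value 51+64=115
Best: $148.

$148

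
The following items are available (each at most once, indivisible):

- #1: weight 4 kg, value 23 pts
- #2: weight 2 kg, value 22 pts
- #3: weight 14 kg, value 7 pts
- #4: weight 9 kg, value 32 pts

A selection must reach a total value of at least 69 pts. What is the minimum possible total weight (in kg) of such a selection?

Subsets with value ≥ 69, sorted by total weight:
- #1+#2+#4: weight 15, value 77
- #1+#2+#3+#4: weight 29, value 84
Minimum weight: 15 kg.

15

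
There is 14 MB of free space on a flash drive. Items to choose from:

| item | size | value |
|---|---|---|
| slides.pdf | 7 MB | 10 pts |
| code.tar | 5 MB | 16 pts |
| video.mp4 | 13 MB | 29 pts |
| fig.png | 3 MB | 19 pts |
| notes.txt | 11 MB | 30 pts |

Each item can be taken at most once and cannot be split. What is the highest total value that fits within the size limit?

Check high-value combinations within 14 MB:
- fig.png+notes.txt: size 3+11=14, value 19+30=49
- code.tar+fig.png: size 5+3=8, value 16+19=35
- notes.txt: size 11, value 30
- slides.pdf+fig.png: size 7+3=10, value 10+19=29
Best: 49 pts.

49 pts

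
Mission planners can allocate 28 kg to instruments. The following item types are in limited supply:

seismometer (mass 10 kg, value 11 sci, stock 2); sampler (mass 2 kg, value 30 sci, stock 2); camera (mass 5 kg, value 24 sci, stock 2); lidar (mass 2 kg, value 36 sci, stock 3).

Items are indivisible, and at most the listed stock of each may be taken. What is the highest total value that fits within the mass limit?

Top feasible selections:
- 2×sampler + 2×camera + 3×lidar: mass 20, value 216
- 1×seismometer + 2×sampler + 1×camera + 3×lidar: mass 25, value 203
- 1×seismometer + 1×sampler + 2×camera + 3×lidar: mass 28, value 197
Best: 216 sci.

216 sci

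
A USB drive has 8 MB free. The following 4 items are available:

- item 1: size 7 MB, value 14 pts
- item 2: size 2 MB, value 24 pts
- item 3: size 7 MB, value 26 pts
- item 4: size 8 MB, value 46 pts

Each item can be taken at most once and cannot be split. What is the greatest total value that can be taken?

This is a 0/1 knapsack; check combinations near the capacity.
- item 4: size 8, value 46
- item 3: size 7, value 26
- item 2: size 2, value 24
Best: 46 pts.

46 pts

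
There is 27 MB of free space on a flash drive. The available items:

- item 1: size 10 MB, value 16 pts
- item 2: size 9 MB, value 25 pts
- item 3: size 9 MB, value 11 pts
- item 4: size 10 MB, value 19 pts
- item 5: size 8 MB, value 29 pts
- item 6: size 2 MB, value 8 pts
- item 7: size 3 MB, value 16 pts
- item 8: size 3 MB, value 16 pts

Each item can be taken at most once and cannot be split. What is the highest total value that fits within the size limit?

This is a 0/1 knapsack; check combinations near the capacity.
- item 2+item 5+item 6+item 7+item 8: size 9+8+2+3+3=25, value 25+29+8+16+16=94
- item 4+item 5+item 6+item 7+item 8: size 10+8+2+3+3=26, value 19+29+8+16+16=88
- item 2+item 5+item 7+item 8: size 9+8+3+3=23, value 25+29+16+16=86
Best: 94 pts.

94 pts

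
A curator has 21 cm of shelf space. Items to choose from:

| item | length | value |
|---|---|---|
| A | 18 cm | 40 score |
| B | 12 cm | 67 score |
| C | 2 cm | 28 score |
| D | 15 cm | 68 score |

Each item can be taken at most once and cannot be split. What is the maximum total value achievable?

This is a 0/1 knapsack; check combinations near the capacity.
- C+D: length 2+15=17, value 28+68=96
- B+C: length 12+2=14, value 67+28=95
- D: length 15, value 68
- A+C: length 18+2=20, value 40+28=68
- B: length 12, value 67
Best: 96 score.

96 score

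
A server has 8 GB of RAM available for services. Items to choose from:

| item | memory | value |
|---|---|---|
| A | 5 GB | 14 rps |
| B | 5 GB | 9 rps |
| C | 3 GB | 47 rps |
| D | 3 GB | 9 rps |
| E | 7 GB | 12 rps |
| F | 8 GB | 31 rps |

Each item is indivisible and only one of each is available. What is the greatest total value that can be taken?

61 rps

Check high-value combinations within 8 GB:
- A+C: memory 5+3=8, value 14+47=61
- C+D: memory 3+3=6, value 47+9=56
- B+C: memory 5+3=8, value 9+47=56
- C: memory 3, value 47
- F: memory 8, value 31
Best: 61 rps.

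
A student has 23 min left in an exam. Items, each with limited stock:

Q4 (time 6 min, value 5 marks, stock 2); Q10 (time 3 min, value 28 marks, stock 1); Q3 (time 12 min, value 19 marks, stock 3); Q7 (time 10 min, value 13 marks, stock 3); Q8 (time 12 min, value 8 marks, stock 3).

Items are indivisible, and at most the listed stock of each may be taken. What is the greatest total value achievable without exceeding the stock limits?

Top feasible selections:
- 1×Q10 + 2×Q7: time 23, value 54
- 1×Q4 + 1×Q10 + 1×Q3: time 21, value 52
Best: 54 marks.

54 marks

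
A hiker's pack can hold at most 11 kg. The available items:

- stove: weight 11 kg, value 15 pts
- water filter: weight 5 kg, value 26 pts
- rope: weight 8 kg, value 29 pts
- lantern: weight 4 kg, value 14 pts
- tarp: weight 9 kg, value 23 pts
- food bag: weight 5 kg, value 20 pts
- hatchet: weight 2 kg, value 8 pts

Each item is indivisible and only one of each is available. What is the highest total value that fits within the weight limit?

48 pts

Check high-value combinations within 11 kg:
- water filter+lantern+hatchet: weight 5+4+2=11, value 26+14+8=48
- water filter+food bag: weight 5+5=10, value 26+20=46
- lantern+food bag+hatchet: weight 4+5+2=11, value 14+20+8=42
Best: 48 pts.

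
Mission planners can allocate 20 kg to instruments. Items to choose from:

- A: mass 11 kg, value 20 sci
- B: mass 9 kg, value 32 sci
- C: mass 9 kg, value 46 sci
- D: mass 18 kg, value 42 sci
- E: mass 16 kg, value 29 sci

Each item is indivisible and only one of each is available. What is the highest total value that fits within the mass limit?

78 sci

Check high-value combinations within 20 kg:
- B+C: mass 9+9=18, value 32+46=78
- A+C: mass 11+9=20, value 20+46=66
- A+B: mass 11+9=20, value 20+32=52
- C: mass 9, value 46
- D: mass 18, value 42
Best: 78 sci.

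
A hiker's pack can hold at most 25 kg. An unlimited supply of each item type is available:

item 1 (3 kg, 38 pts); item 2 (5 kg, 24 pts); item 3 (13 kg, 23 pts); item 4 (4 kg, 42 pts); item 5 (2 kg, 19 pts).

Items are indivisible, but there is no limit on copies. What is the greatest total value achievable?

308 pts

Best value-per-unit is item 1 at 38/3; filling with it alone gives 8×38 = 304.
Optimal mix: 7×item 1 + 1×item 4 → weight 25, value 308.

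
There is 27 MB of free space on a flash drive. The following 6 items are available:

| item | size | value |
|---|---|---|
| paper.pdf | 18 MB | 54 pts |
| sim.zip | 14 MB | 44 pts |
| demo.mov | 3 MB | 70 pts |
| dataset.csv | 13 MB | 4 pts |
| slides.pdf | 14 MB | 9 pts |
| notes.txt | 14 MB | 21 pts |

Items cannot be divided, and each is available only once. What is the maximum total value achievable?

This is a 0/1 knapsack; check combinations near the capacity.
- paper.pdf+demo.mov: size 18+3=21, value 54+70=124
- sim.zip+demo.mov: size 14+3=17, value 44+70=114
- demo.mov+notes.txt: size 3+14=17, value 70+21=91
- demo.mov+slides.pdf: size 3+14=17, value 70+9=79
- demo.mov+dataset.csv: size 3+13=16, value 70+4=74
Best: 124 pts.

124 pts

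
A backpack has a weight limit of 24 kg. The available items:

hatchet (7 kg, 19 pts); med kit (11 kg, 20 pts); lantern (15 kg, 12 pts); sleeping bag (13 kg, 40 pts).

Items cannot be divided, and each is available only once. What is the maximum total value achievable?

60 pts

This is a 0/1 knapsack; check combinations near the capacity.
- med kit+sleeping bag: weight 11+13=24, value 20+40=60
- hatchet+sleeping bag: weight 7+13=20, value 19+40=59
- sleeping bag: weight 13, value 40
- hatchet+med kit: weight 7+11=18, value 19+20=39
Best: 60 pts.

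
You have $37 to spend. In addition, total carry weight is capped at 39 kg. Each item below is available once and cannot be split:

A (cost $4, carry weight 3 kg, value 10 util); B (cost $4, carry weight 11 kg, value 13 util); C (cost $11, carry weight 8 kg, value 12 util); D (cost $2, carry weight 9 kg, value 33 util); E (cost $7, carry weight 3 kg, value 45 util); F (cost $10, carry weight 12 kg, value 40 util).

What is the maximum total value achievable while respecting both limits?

141 util

Feasible sets respecting both limits:
- A+B+D+E+F: cost 27, carry weight 38, value 141
- A+C+D+E+F: cost 34, carry weight 35, value 140
- B+D+E+F: cost 23, carry weight 35, value 131
- C+D+E+F: cost 30, carry weight 32, value 130
Best: 141 util.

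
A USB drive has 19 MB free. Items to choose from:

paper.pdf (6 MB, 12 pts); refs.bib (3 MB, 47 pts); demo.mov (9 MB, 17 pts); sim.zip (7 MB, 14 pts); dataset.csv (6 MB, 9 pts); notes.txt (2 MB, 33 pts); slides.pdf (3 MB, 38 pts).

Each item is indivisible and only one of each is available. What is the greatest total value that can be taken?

Check high-value combinations within 19 MB:
- refs.bib+demo.mov+notes.txt+slides.pdf: size 3+9+2+3=17, value 47+17+33+38=135
- refs.bib+sim.zip+notes.txt+slides.pdf: size 3+7+2+3=15, value 47+14+33+38=132
- paper.pdf+refs.bib+notes.txt+slides.pdf: size 6+3+2+3=14, value 12+47+33+38=130
- refs.bib+dataset.csv+notes.txt+slides.pdf: size 3+6+2+3=14, value 47+9+33+38=127
- refs.bib+notes.txt+slides.pdf: size 3+2+3=8, value 47+33+38=118
Best: 135 pts.

135 pts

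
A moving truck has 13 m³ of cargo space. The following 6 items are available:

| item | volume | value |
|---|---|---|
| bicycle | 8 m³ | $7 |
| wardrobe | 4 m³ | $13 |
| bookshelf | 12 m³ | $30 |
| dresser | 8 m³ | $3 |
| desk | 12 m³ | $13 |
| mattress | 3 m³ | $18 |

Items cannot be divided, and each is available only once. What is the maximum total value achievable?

Check high-value combinations within 13 m³:
- wardrobe+mattress: volume 4+3=7, value 13+18=31
- bookshelf: volume 12, value 30
- bicycle+mattress: volume 8+3=11, value 7+18=25
- dresser+mattress: volume 8+3=11, value 3+18=21
- bicycle+wardrobe: volume 8+4=12, value 7+13=20
Best: $31.

$31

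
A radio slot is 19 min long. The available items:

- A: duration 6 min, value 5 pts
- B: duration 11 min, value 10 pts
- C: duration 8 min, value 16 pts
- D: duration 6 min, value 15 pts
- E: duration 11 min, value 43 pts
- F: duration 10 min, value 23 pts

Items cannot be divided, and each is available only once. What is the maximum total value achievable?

Check high-value combinations within 19 min:
- C+E: duration 8+11=19, value 16+43=59
- D+E: duration 6+11=17, value 15+43=58
- A+E: duration 6+11=17, value 5+43=48
- E: duration 11, value 43
Best: 59 pts.

59 pts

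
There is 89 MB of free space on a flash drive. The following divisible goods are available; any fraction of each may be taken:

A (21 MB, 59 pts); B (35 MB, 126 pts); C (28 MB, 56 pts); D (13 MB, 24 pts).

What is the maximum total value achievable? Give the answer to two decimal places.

Take in order of value per unit:
- B (126/35 per unit): all 35 → value 126, running total 126.00
- A (59/21 per unit): all 21 → value 59, running total 185.00
- C (56/28 per unit): all 28 → value 56, running total 241.00
- D (24/13 per unit): 5 of 13 → value 5×24/13 = 9.2308, running total 250.23
Total 250.23.

250.23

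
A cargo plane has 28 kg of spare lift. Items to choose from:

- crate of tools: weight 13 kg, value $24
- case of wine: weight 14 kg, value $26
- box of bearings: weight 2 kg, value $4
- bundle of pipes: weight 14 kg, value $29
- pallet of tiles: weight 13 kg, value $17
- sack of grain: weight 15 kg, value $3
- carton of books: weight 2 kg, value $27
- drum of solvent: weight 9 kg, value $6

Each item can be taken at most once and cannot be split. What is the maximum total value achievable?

Check high-value combinations within 28 kg:
- crate of tools+pallet of tiles+carton of books: weight 13+13+2=28, value 24+17+27=68
- box of bearings+bundle of pipes+carton of books+drum of solvent: weight 2+14+2+9=27, value 4+29+27+6=66
- case of wine+box of bearings+carton of books+drum of solvent: weight 14+2+2+9=27, value 26+4+27+6=63
- bundle of pipes+carton of books+drum of solvent: weight 14+2+9=25, value 29+27+6=62
- crate of tools+box of bearings+carton of books+drum of solvent: weight 13+2+2+9=26, value 24+4+27+6=61
Best: $68.

$68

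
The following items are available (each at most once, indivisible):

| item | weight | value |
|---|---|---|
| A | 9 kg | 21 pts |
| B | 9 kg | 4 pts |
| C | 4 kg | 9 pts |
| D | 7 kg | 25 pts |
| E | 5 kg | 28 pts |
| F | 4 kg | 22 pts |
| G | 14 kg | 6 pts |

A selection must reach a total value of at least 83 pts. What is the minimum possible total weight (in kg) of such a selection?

Subsets with value ≥ 83, sorted by total weight:
- C+D+E+F: weight 20, value 84
- A+D+E+F: weight 25, value 96
- A+C+D+E: weight 25, value 83
Minimum weight: 20 kg.

20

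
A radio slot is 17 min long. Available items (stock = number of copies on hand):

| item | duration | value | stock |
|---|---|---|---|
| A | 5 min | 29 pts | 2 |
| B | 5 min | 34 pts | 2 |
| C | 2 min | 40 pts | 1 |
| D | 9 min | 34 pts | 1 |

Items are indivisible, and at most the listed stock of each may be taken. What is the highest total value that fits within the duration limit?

Best selections within duration 17 and stock limits:
- 1×A + 2×B + 1×C: duration 17, value 137
- 2×A + 1×B + 1×C: duration 17, value 132
- 2×B + 1×C: duration 12, value 108
Best: 137 pts.

137 pts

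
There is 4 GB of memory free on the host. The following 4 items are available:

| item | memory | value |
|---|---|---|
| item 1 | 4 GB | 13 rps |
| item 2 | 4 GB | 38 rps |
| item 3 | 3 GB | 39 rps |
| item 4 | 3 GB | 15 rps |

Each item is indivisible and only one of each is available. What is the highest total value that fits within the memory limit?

39 rps

This is a 0/1 knapsack; check combinations near the capacity.
- item 3: memory 3, value 39
- item 2: memory 4, value 38
- item 4: memory 3, value 15
- item 1: memory 4, value 13
Best: 39 rps.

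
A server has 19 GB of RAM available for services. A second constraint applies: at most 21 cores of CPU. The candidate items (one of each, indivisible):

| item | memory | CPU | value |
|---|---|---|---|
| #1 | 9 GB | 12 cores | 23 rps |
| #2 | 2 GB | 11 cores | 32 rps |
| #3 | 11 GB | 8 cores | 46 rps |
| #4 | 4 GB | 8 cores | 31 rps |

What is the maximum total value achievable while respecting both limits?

78 rps

Feasible sets respecting both limits:
- #2+#3: memory 13, CPU 19, value 78
- #3+#4: memory 15, CPU 16, value 77
- #2+#4: memory 6, CPU 19, value 63
- #1+#4: memory 13, CPU 20, value 54
Best: 78 rps.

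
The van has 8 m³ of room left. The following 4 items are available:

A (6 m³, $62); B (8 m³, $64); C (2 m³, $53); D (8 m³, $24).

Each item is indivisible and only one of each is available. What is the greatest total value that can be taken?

$115

This is a 0/1 knapsack; check combinations near the capacity.
- A+C: volume 6+2=8, value 62+53=115
- B: volume 8, value 64
- A: volume 6, value 62
- C: volume 2, value 53
Best: $115.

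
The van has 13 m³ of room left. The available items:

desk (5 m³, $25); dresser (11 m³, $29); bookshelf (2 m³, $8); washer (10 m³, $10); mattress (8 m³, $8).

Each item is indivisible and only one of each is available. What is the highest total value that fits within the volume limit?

$37

Check high-value combinations within 13 m³:
- dresser+bookshelf: volume 11+2=13, value 29+8=37
- desk+bookshelf: volume 5+2=7, value 25+8=33
- desk+mattress: volume 5+8=13, value 25+8=33
- dresser: volume 11, value 29
- desk: volume 5, value 25
Best: $37.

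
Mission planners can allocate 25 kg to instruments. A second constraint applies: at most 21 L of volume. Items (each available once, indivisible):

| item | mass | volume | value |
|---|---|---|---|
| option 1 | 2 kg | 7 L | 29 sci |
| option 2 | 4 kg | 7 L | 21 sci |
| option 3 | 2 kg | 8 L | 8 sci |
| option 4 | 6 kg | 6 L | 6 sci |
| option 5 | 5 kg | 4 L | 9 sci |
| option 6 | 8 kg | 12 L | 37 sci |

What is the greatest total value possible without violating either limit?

66 sci

Feasible sets respecting both limits:
- option 1+option 6: mass 10, volume 19, value 66
- option 1+option 2+option 5: mass 11, volume 18, value 59
- option 2+option 6: mass 12, volume 19, value 58
- option 1+option 2+option 4: mass 12, volume 20, value 56
Best: 66 sci.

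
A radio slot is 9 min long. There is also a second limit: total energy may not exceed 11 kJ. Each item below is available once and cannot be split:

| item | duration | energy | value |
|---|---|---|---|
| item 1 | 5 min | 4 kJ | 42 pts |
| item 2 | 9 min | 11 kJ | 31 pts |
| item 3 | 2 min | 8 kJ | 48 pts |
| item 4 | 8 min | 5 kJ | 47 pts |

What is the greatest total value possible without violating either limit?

48 pts

Feasible sets respecting both limits:
- item 3: duration 2, energy 8, value 48
- item 4: duration 8, energy 5, value 47
- item 1: duration 5, energy 4, value 42
Best: 48 pts.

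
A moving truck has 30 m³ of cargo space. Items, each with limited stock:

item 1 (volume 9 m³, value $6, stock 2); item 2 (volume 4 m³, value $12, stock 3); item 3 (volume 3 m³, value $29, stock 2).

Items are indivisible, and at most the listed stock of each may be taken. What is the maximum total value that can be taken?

Best selections within volume 30 and stock limits:
- 1×item 1 + 3×item 2 + 2×item 3: volume 27, value 100
- 3×item 2 + 2×item 3: volume 18, value 94
- 1×item 1 + 2×item 2 + 2×item 3: volume 23, value 88
Best: $100.

$100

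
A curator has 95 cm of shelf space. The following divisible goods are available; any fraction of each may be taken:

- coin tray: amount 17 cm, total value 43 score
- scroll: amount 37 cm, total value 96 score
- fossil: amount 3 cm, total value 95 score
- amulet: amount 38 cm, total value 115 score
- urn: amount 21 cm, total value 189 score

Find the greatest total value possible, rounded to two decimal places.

484.62

Take in order of value per unit:
- fossil (95/3 per unit): all 3 → value 95, running total 95.00
- urn (189/21 per unit): all 21 → value 189, running total 284.00
- amulet (115/38 per unit): all 38 → value 115, running total 399.00
- scroll (96/37 per unit): 33 of 37 → value 33×96/37 = 85.6216, running total 484.62
Total 484.62.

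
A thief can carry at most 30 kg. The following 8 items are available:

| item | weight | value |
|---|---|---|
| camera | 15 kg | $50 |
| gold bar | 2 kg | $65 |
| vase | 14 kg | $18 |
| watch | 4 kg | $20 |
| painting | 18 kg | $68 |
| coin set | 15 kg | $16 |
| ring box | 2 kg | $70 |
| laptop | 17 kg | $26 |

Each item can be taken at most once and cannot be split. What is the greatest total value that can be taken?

This is a 0/1 knapsack; check combinations near the capacity.
- gold bar+watch+painting+ring box: weight 2+4+18+2=26, value 65+20+68+70=223
- camera+gold bar+watch+ring box: weight 15+2+4+2=23, value 50+65+20+70=205
- gold bar+painting+ring box: weight 2+18+2=22, value 65+68+70=203
- camera+gold bar+ring box: weight 15+2+2=19, value 50+65+70=185
Best: $223.

$223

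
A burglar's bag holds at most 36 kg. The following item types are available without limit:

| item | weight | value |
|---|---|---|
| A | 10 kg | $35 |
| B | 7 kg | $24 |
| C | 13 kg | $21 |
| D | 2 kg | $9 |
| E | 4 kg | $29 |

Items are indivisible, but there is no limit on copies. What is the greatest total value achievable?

Best value-per-unit is E at 29/4, and filling with it alone uses weight 9×4=36. No mix of the others beats 9×29 = 261.

$261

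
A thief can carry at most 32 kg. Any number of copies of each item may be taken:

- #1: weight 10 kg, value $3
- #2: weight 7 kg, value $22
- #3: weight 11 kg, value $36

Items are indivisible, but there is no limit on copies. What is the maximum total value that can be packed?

Best value-per-unit is #3 at 36/11; filling with it alone gives 2×36 = 72.
Optimal mix: 3×#2 + 1×#3 → weight 32, value 102.

$102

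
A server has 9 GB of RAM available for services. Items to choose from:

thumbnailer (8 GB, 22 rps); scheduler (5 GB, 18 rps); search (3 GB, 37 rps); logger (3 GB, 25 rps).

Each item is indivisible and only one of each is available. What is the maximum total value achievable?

62 rps

Check high-value combinations within 9 GB:
- search+logger: memory 3+3=6, value 37+25=62
- scheduler+search: memory 5+3=8, value 18+37=55
- scheduler+logger: memory 5+3=8, value 18+25=43
- search: memory 3, value 37
Best: 62 rps.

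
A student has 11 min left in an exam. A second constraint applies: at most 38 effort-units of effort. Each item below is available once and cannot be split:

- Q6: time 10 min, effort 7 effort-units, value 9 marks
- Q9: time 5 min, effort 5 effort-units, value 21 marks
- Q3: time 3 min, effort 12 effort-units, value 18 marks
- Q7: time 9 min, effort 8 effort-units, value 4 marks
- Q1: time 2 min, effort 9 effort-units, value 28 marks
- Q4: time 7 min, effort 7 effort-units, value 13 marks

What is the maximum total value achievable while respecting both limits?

67 marks

Feasible sets respecting both limits:
- Q9+Q3+Q1: time 10, effort 26, value 67
- Q9+Q1: time 7, effort 14, value 49
- Q3+Q1: time 5, effort 21, value 46
- Q1+Q4: time 9, effort 16, value 41
Best: 67 marks.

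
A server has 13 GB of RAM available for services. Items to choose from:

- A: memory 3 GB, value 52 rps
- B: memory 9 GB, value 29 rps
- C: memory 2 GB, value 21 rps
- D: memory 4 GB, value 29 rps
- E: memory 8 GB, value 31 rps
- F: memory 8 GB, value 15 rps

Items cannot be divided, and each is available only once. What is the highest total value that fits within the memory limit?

104 rps

Check high-value combinations within 13 GB:
- A+C+E: memory 3+2+8=13, value 52+21+31=104
- A+C+D: memory 3+2+4=9, value 52+21+29=102
- A+C+F: memory 3+2+8=13, value 52+21+15=88
- A+E: memory 3+8=11, value 52+31=83
Best: 104 rps.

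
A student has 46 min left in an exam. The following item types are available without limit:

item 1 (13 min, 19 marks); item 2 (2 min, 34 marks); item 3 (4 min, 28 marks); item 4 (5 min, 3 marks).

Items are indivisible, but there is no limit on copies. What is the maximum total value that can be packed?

Best value-per-unit is item 2 at 34/2, and filling with it alone uses time 23×2=46. No mix of the others beats 23×34 = 782.

782 marks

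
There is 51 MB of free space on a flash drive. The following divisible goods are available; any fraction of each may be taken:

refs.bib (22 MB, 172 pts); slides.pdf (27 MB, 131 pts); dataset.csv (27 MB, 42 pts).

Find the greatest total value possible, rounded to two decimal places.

Take in order of value per unit:
- refs.bib (172/22 per unit): all 22 → value 172, running total 172.00
- slides.pdf (131/27 per unit): all 27 → value 131, running total 303.00
- dataset.csv (42/27 per unit): 2 of 27 → value 2×42/27 = 3.1111, running total 306.11
Total 306.11.

306.11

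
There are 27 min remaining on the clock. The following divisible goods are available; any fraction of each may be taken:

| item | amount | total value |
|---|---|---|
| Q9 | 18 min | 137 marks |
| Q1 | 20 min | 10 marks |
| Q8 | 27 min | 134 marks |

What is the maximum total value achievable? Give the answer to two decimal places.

Take in order of value per unit:
- Q9 (137/18 per unit): all 18 → value 137, running total 137.00
- Q8 (134/27 per unit): 9 of 27 → value 9×134/27 = 44.6667, running total 181.67
Total 181.67.

181.67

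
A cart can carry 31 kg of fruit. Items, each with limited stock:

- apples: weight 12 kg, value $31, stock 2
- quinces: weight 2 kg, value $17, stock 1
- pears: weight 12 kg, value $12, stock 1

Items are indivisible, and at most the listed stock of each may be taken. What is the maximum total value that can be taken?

$79

Best selections within weight 31 and stock limits:
- 2×apples + 1×quinces: weight 26, value 79
- 2×apples: weight 24, value 62
Best: $79.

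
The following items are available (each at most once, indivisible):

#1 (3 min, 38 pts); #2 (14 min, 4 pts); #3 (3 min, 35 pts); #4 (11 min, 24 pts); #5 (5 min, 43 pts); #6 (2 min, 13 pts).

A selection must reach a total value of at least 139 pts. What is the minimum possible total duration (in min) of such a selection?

Subsets with value ≥ 139, sorted by total duration:
- #1+#3+#4+#5: duration 22, value 140
- #1+#3+#4+#5+#6: duration 24, value 153
Minimum duration: 22 min.

22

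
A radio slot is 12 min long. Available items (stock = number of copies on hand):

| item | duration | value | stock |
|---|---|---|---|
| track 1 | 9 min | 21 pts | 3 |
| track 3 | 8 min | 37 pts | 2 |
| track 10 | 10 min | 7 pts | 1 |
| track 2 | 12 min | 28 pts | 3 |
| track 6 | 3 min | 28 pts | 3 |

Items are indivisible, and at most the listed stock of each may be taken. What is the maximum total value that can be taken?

Top feasible selections:
- 3×track 6: duration 9, value 84
- 1×track 3 + 1×track 6: duration 11, value 65
Best: 84 pts.

84 pts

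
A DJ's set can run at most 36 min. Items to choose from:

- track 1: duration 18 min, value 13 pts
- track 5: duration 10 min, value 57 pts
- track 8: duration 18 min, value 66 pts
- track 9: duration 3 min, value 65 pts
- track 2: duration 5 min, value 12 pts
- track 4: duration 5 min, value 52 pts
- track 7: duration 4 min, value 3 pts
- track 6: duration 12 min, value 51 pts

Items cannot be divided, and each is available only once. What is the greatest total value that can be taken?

240 pts

Check high-value combinations within 36 min:
- track 5+track 8+track 9+track 4: duration 10+18+3+5=36, value 57+66+65+52=240
- track 5+track 9+track 2+track 4+track 6: duration 10+3+5+5+12=35, value 57+65+12+52+51=237
- track 5+track 9+track 4+track 7+track 6: duration 10+3+5+4+12=34, value 57+65+52+3+51=228
- track 5+track 9+track 4+track 6: duration 10+3+5+12=30, value 57+65+52+51=225
- track 5+track 8+track 9+track 2: duration 10+18+3+5=36, value 57+66+65+12=200
Best: 240 pts.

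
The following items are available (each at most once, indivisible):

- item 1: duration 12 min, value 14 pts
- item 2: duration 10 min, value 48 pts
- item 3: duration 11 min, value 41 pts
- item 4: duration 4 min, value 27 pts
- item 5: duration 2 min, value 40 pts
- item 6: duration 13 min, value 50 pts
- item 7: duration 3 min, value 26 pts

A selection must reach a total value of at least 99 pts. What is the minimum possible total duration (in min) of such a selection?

Subsets with value ≥ 99, sorted by total duration:
- item 2+item 5+item 7: duration 15, value 114
- item 2+item 4+item 5: duration 16, value 115
- item 3+item 5+item 7: duration 16, value 107
- item 3+item 4+item 5: duration 17, value 108
Minimum duration: 15 min.

15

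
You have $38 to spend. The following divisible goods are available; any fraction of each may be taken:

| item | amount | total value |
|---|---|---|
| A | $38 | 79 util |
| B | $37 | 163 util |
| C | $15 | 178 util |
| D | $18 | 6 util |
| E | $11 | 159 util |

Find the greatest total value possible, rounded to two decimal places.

Take in order of value per unit:
- E (159/11 per unit): all 11 → value 159, running total 159.00
- C (178/15 per unit): all 15 → value 178, running total 337.00
- B (163/37 per unit): 12 of 37 → value 12×163/37 = 52.8649, running total 389.86
Total 389.86.

389.86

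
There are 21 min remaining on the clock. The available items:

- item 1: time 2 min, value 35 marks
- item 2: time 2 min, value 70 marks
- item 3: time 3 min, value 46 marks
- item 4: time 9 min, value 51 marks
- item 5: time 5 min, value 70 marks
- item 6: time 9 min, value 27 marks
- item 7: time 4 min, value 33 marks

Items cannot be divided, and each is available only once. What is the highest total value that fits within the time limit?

272 marks

Check high-value combinations within 21 min:
- item 1+item 2+item 3+item 4+item 5: time 2+2+3+9+5=21, value 35+70+46+51+70=272
- item 1+item 2+item 3+item 5+item 7: time 2+2+3+5+4=16, value 35+70+46+70+33=254
- item 1+item 2+item 3+item 5+item 6: time 2+2+3+5+9=21, value 35+70+46+70+27=248
- item 2+item 3+item 4+item 5: time 2+3+9+5=19, value 70+46+51+70=237
Best: 272 marks.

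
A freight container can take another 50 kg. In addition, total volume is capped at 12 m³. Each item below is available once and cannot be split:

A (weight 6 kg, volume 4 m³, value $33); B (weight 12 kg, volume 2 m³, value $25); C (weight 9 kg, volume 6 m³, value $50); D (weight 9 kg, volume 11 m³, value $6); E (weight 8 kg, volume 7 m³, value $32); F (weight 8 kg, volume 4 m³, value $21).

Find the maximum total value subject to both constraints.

$108

Feasible sets respecting both limits:
- A+B+C: weight 27, volume 12, value 108
- B+C+F: weight 29, volume 12, value 96
- A+C: weight 15, volume 10, value 83
- A+B+F: weight 26, volume 10, value 79
Best: $108.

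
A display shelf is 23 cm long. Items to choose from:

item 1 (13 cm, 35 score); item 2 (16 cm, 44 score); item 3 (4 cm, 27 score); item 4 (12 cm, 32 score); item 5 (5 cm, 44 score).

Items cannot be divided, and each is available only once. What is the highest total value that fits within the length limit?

Check high-value combinations within 23 cm:
- item 1+item 3+item 5: length 13+4+5=22, value 35+27+44=106
- item 3+item 4+item 5: length 4+12+5=21, value 27+32+44=103
- item 2+item 5: length 16+5=21, value 44+44=88
- item 1+item 5: length 13+5=18, value 35+44=79
Best: 106 score.

106 score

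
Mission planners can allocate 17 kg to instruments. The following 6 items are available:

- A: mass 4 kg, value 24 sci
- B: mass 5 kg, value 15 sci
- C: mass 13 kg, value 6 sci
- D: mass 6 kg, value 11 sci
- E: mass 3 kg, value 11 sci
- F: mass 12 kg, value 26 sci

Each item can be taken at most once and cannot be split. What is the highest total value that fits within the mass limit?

50 sci

Check high-value combinations within 17 kg:
- A+B+E: mass 4+5+3=12, value 24+15+11=50
- A+B+D: mass 4+5+6=15, value 24+15+11=50
- A+F: mass 4+12=16, value 24+26=50
Best: 50 sci.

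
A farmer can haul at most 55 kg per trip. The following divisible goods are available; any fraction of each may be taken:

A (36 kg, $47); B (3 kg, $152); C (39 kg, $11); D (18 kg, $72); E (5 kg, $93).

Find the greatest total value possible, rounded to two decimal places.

354.86

Take in order of value per unit:
- B (152/3 per unit): all 3 → value 152, running total 152.00
- E (93/5 per unit): all 5 → value 93, running total 245.00
- D (72/18 per unit): all 18 → value 72, running total 317.00
- A (47/36 per unit): 29 of 36 → value 29×47/36 = 37.8611, running total 354.86
Total 354.86.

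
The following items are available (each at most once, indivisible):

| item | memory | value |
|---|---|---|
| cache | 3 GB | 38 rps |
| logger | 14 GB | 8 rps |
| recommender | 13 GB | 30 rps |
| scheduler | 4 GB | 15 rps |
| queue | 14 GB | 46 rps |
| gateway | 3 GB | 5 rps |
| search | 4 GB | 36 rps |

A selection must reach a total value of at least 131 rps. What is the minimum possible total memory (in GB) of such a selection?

25

Subsets with value ≥ 131, sorted by total memory:
- cache+scheduler+queue+search: memory 25, value 135
- cache+scheduler+queue+gateway+search: memory 28, value 140
Minimum memory: 25 GB.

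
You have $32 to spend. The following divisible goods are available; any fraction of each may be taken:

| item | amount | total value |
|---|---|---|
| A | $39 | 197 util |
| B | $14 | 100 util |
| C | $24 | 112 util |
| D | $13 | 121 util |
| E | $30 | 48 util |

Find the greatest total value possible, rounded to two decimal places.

Take in order of value per unit:
- D (121/13 per unit): all 13 → value 121, running total 121.00
- B (100/14 per unit): all 14 → value 100, running total 221.00
- A (197/39 per unit): 5 of 39 → value 5×197/39 = 25.2564, running total 246.26
Total 246.26.

246.26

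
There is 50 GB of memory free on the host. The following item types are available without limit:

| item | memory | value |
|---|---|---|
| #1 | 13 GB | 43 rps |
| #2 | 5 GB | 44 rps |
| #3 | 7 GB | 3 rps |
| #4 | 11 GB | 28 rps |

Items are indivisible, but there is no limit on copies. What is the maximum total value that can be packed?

Best value-per-unit is #2 at 44/5, and filling with it alone uses memory 10×5=50. No mix of the others beats 10×44 = 440.

440 rps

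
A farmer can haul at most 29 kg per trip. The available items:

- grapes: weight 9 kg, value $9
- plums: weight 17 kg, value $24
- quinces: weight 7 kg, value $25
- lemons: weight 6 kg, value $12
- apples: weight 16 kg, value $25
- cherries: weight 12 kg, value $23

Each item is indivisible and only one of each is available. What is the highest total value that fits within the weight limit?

Check high-value combinations within 29 kg:
- quinces+lemons+apples: weight 7+6+16=29, value 25+12+25=62
- quinces+lemons+cherries: weight 7+6+12=25, value 25+12+23=60
- grapes+quinces+cherries: weight 9+7+12=28, value 9+25+23=57
Best: $62.

$62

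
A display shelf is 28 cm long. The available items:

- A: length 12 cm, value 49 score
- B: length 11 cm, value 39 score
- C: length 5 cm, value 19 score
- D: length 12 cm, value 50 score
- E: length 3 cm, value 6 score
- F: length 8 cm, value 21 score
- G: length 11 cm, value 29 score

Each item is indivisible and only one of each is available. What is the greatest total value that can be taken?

Check high-value combinations within 28 cm:
- B+C+D: length 11+5+12=28, value 39+19+50=108
- A+B+C: length 12+11+5=28, value 49+39+19=107
- A+D+E: length 12+12+3=27, value 49+50+6=105
Best: 108 score.

108 score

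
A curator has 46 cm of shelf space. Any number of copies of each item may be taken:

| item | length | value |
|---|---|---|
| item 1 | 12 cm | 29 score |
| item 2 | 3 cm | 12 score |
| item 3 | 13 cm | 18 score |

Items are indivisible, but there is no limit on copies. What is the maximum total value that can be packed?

180 score

Best value-per-unit is item 2 at 12/3, and filling with it alone uses length 15×3=45. No mix of the others beats 15×12 = 180.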